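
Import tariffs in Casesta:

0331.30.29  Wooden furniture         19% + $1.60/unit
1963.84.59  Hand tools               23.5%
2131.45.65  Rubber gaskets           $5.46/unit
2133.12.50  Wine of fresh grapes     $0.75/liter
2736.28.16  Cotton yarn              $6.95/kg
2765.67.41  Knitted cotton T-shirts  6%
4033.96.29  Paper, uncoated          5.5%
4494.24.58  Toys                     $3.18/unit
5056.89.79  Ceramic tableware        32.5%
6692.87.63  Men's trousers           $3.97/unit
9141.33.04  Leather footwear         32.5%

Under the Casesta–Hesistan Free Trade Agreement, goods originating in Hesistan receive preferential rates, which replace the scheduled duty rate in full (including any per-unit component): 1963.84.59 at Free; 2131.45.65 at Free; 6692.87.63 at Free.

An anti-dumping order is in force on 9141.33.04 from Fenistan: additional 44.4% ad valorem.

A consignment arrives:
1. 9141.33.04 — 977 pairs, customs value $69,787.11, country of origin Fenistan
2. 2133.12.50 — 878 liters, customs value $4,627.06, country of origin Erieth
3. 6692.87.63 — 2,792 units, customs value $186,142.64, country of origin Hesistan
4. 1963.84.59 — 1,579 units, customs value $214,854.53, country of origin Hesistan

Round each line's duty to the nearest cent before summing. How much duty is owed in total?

$54,324.79

Line 1 (9141.33.04, Fenistan, 977 pairs, $69,787.11):
Base rate for 9141.33.04 is 32.5%.
Additional duty on 9141.33.04 from Fenistan: +44.4%. Applied ad valorem rate: 32.5% + 44.4% = 76.9%.
Duty = $69,787.11 × 76.9% = $53,666.29.
Line 2 (2133.12.50, Erieth, 878 liters, $4,627.06):
Base rate for 2133.12.50 is $0.75/liter.
Duty = 878 × $0.75 = $658.50.
Line 3 (6692.87.63, Hesistan, 2,792 units, $186,142.64):
Base rate for 6692.87.63 is $3.97/unit.
Origin Hesistan qualifies under the Casesta–Hesistan agreement and 6692.87.63 is covered: preferential rate Free applies instead.
Duty = $186,142.64 × 0% = $0.00.
Line 4 (1963.84.59, Hesistan, 1,579 units, $214,854.53):
Base rate for 1963.84.59 is 23.5%.
Origin Hesistan qualifies under the Casesta–Hesistan agreement and 1963.84.59 is covered: preferential rate Free applies instead.
Duty = $214,854.53 × 0% = $0.00.
Total = $53,666.29 + $658.50 + $0.00 + $0.00 = $54,324.79.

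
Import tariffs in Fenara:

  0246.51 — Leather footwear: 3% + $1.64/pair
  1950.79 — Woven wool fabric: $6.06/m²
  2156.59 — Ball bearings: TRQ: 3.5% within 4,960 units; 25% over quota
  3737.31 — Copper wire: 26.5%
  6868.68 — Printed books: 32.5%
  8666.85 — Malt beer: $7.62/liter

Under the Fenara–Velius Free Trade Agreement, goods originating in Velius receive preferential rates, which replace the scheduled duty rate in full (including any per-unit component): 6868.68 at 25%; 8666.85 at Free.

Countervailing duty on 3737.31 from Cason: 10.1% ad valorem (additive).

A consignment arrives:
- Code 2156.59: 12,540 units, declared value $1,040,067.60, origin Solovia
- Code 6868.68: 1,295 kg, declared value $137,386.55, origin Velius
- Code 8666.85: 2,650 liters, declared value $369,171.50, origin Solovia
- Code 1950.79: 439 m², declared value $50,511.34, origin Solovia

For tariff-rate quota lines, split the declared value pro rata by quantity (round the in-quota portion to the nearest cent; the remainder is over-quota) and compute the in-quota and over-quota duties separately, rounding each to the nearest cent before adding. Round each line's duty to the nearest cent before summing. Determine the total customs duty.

Line 1 (2156.59, Solovia, 12,540 units, $1,040,067.60):
Code 2156.59 is under a tariff-rate quota (threshold 4,960 units). In-quota: 4,960 units at 3.5%; over-quota: 7,580 units at 25%.
Pro-rata value split: in-quota = $1,040,067.60 × 4,960/12,540 = $411,382.40; over-quota = $1,040,067.60 − $411,382.40 = $628,685.20.
In-quota duty = $411,382.40 × 3.5% = $14,398.38. Over-quota duty = $628,685.20 × 25% = $157,171.30.
Line duty = $14,398.38 + $157,171.30 = $171,569.68.
Line 2 (6868.68, Velius, 1,295 kg, $137,386.55):
Base rate for 6868.68 is 32.5%.
Origin Velius qualifies under the Fenara–Velius agreement and 6868.68 is covered: preferential rate 25% applies instead.
Duty = $137,386.55 × 25% = $34,346.64.
Line 3 (8666.85, Solovia, 2,650 liters, $369,171.50):
Base rate for 8666.85 is $7.62/liter.
8666.85 has an FTA preferential rate, but origin Solovia is not Velius; base rate stands.
Duty = 2,650 × $7.62 = $20,193.00.
Line 4 (1950.79, Solovia, 439 m², $50,511.34):
Base rate for 1950.79 is $6.06/m².
Duty = 439 × $6.06 = $2,660.34.
Total = $171,569.68 + $34,346.64 + $20,193.00 + $2,660.34 = $228,769.66.

$228,769.66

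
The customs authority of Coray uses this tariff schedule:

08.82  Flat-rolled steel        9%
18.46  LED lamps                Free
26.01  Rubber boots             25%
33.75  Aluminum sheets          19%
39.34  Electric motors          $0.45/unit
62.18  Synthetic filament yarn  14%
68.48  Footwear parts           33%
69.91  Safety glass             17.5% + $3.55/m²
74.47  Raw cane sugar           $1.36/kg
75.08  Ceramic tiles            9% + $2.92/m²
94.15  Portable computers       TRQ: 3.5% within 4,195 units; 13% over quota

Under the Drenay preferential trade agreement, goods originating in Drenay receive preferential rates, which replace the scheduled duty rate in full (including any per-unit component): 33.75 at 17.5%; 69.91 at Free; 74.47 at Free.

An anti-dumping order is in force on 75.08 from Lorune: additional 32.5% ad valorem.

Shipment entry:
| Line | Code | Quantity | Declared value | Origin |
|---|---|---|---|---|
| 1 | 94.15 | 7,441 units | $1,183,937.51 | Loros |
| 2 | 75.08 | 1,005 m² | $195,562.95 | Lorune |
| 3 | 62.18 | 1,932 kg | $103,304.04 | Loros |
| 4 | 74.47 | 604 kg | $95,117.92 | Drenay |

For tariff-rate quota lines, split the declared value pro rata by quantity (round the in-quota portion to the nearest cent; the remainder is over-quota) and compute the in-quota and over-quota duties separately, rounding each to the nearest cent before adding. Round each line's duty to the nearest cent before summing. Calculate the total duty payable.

Line 1 (94.15, Loros, 7,441 units, $1,183,937.51):
Code 94.15 is under a tariff-rate quota (threshold 4,195 units). In-quota: 4,195 units at 3.5%; over-quota: 3,246 units at 13%.
Pro-rata value split: in-quota = $1,183,937.51 × 4,195/7,441 = $667,466.45; over-quota = $1,183,937.51 − $667,466.45 = $516,471.06.
In-quota duty = $667,466.45 × 3.5% = $23,361.33. Over-quota duty = $516,471.06 × 13% = $67,141.24.
Line duty = $23,361.33 + $67,141.24 = $90,502.57.
Line 2 (75.08, Lorune, 1,005 m², $195,562.95):
Base rate for 75.08 is 9% + $2.92/m².
Additional duty on 75.08 from Lorune: +32.5%. Applied ad valorem rate: 9% + 32.5% = 41.5%.
Duty = $195,562.95 × 41.5% + 1,005 × $2.92 = $84,093.22.
Line 3 (62.18, Loros, 1,932 kg, $103,304.04):
Base rate for 62.18 is 14%.
Duty = $103,304.04 × 14% = $14,462.57.
Line 4 (74.47, Drenay, 604 kg, $95,117.92):
Base rate for 74.47 is $1.36/kg.
Origin Drenay qualifies under the Coray–Drenay agreement and 74.47 is covered: preferential rate Free applies instead.
Duty = $95,117.92 × 0% = $0.00.
Total = $90,502.57 + $84,093.22 + $14,462.57 + $0.00 = $189,058.36.

$189,058.36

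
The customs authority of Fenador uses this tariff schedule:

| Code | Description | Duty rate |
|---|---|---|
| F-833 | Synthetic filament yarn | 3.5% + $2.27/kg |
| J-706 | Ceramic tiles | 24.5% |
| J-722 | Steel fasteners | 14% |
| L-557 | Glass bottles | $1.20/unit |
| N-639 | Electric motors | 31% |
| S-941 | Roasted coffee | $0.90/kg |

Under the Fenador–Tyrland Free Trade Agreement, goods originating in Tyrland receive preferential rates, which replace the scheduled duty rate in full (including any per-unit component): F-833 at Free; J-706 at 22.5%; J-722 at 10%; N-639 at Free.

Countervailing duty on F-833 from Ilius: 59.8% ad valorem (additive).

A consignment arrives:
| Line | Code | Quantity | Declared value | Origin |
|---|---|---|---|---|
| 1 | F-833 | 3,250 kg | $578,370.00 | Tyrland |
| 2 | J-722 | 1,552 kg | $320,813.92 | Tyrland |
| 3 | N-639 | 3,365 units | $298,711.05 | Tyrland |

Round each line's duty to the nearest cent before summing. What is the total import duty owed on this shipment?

Line 1 (F-833, Tyrland, 3,250 kg, $578,370.00):
Base rate for F-833 is 3.5% + $2.27/kg.
Origin Tyrland qualifies under the Fenador–Tyrland agreement and F-833 is covered: preferential rate Free applies instead.
The additional-duty order on F-833 targets Ilius, not Tyrland; it does not apply.
Duty = $578,370.00 × 0% = $0.00.
Line 2 (J-722, Tyrland, 1,552 kg, $320,813.92):
Base rate for J-722 is 14%.
Origin Tyrland qualifies under the Fenador–Tyrland agreement and J-722 is covered: preferential rate 10% applies instead.
Duty = $320,813.92 × 10% = $32,081.39.
Line 3 (N-639, Tyrland, 3,365 units, $298,711.05):
Base rate for N-639 is 31%.
Origin Tyrland qualifies under the Fenador–Tyrland agreement and N-639 is covered: preferential rate Free applies instead.
Duty = $298,711.05 × 0% = $0.00.
Total = $0.00 + $32,081.39 + $0.00 = $32,081.39.

$32,081.39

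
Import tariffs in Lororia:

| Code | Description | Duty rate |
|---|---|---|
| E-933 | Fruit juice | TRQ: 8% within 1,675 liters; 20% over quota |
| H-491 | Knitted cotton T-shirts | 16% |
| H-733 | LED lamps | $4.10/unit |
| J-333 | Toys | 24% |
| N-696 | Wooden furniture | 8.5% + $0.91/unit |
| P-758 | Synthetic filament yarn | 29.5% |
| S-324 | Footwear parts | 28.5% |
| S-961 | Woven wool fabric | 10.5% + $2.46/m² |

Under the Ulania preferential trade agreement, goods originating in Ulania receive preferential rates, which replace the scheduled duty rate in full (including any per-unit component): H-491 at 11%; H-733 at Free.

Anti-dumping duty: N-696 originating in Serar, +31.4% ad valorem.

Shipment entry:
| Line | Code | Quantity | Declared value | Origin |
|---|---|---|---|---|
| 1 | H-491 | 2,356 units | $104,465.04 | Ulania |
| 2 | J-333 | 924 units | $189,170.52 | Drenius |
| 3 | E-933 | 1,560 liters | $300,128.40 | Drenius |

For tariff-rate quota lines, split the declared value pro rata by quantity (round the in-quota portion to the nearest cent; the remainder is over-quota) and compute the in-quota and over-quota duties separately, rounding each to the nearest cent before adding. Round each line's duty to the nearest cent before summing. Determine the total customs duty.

Line 1 (H-491, Ulania, 2,356 units, $104,465.04):
Base rate for H-491 is 16%.
Origin Ulania qualifies under the Lororia–Ulania agreement and H-491 is covered: preferential rate 11% applies instead.
Duty = $104,465.04 × 11% = $11,491.15.
Line 2 (J-333, Drenius, 924 units, $189,170.52):
Base rate for J-333 is 24%.
Duty = $189,170.52 × 24% = $45,400.92.
Line 3 (E-933, Drenius, 1,560 liters, $300,128.40):
Code E-933 is under a tariff-rate quota (threshold 1,675 liters). Quantity 1,560 liters is within the quota, so the in-quota rate 8% applies to the full value.
Duty = $300,128.40 × 8% = $24,010.27.
Total = $11,491.15 + $45,400.92 + $24,010.27 = $80,902.34.

$80,902.34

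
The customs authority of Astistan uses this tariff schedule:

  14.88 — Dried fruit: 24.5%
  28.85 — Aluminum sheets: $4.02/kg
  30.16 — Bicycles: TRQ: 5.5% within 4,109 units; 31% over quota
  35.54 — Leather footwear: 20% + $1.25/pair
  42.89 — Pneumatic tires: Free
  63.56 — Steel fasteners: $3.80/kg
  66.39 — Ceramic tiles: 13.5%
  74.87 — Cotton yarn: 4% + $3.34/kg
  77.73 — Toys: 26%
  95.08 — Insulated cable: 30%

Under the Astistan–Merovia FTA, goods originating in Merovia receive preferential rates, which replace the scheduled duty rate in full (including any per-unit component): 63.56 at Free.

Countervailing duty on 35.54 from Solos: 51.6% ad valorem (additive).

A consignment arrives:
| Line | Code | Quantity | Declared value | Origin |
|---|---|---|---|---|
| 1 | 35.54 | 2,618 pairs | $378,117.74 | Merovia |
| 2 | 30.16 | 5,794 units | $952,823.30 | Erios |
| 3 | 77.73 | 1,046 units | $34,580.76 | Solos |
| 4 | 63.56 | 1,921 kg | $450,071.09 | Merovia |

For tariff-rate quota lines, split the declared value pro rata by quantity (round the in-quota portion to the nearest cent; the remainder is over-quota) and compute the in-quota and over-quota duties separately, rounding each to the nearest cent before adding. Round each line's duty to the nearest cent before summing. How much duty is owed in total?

$210,952.39

Line 1 (35.54, Merovia, 2,618 pairs, $378,117.74):
Base rate for 35.54 is 20% + $1.25/pair.
Origin Merovia is the FTA partner but 35.54 is not on the preference list; base rate stands.
The additional-duty order on 35.54 targets Solos, not Merovia; it does not apply.
Duty = $378,117.74 × 20% + 2,618 × $1.25 = $78,896.05.
Line 2 (30.16, Erios, 5,794 units, $952,823.30):
Code 30.16 is under a tariff-rate quota (threshold 4,109 units). In-quota: 4,109 units at 5.5%; over-quota: 1,685 units at 31%.
Pro-rata value split: in-quota = $952,823.30 × 4,109/5,794 = $675,725.05; over-quota = $952,823.30 − $675,725.05 = $277,098.25.
In-quota duty = $675,725.05 × 5.5% = $37,164.88. Over-quota duty = $277,098.25 × 31% = $85,900.46.
Line duty = $37,164.88 + $85,900.46 = $123,065.34.
Line 3 (77.73, Solos, 1,046 units, $34,580.76):
Base rate for 77.73 is 26%.
Duty = $34,580.76 × 26% = $8,991.00.
Line 4 (63.56, Merovia, 1,921 kg, $450,071.09):
Base rate for 63.56 is $3.80/kg.
Origin Merovia qualifies under the Astistan–Merovia agreement and 63.56 is covered: preferential rate Free applies instead.
Duty = $450,071.09 × 0% = $0.00.
Total = $78,896.05 + $123,065.34 + $8,991.00 + $0.00 = $210,952.39.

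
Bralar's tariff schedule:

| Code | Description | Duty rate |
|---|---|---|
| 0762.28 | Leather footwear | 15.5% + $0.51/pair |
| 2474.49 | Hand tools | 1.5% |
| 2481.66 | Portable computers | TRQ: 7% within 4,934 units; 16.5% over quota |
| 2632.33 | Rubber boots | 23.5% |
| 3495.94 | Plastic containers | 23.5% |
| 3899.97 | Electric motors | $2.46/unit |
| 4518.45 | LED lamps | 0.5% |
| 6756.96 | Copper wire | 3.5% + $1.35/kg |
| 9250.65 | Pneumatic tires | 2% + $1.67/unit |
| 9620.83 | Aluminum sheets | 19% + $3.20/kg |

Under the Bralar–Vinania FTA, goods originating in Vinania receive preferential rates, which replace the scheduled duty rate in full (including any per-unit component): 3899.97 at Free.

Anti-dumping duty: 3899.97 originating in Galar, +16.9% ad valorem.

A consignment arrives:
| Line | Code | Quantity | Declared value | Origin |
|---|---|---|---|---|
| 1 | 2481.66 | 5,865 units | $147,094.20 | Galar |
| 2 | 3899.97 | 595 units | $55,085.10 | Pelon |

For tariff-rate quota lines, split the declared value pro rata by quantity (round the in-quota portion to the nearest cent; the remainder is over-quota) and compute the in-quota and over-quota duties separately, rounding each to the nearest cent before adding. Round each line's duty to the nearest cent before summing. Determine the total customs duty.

$13,978.49

Line 1 (2481.66, Galar, 5,865 units, $147,094.20):
Code 2481.66 is under a tariff-rate quota (threshold 4,934 units). In-quota: 4,934 units at 7%; over-quota: 931 units at 16.5%.
Pro-rata value split: in-quota = $147,094.20 × 4,934/5,865 = $123,744.72; over-quota = $147,094.20 − $123,744.72 = $23,349.48.
In-quota duty = $123,744.72 × 7% = $8,662.13. Over-quota duty = $23,349.48 × 16.5% = $3,852.66.
Line duty = $8,662.13 + $3,852.66 = $12,514.79.
Line 2 (3899.97, Pelon, 595 units, $55,085.10):
Base rate for 3899.97 is $2.46/unit.
3899.97 has an FTA preferential rate, but origin Pelon is not Vinania; base rate stands.
The additional-duty order on 3899.97 targets Galar, not Pelon; it does not apply.
Duty = 595 × $2.46 = $1,463.70.
Total = $12,514.79 + $1,463.70 = $13,978.49.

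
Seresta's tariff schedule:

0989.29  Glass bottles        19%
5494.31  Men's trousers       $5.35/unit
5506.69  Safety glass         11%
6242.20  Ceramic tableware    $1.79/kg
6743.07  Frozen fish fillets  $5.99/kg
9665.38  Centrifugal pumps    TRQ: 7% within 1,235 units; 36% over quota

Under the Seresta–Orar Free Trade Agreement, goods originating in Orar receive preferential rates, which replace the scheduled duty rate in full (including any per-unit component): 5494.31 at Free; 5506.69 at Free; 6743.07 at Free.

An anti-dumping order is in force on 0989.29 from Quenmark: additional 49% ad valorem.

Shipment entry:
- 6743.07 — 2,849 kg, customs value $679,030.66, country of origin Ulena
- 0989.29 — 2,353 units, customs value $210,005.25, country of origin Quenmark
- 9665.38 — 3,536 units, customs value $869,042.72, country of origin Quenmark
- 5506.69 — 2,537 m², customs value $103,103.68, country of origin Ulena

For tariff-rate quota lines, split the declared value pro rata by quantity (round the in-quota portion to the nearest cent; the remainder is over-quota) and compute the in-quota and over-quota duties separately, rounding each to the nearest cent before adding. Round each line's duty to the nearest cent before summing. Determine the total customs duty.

$396,043.34

Line 1 (6743.07, Ulena, 2,849 kg, $679,030.66):
Base rate for 6743.07 is $5.99/kg.
6743.07 has an FTA preferential rate, but origin Ulena is not Orar; base rate stands.
Duty = 2,849 × $5.99 = $17,065.51.
Line 2 (0989.29, Quenmark, 2,353 units, $210,005.25):
Base rate for 0989.29 is 19%.
Additional duty on 0989.29 from Quenmark: +49%. Applied ad valorem rate: 19% + 49% = 68%.
Duty = $210,005.25 × 68% = $142,803.57.
Line 3 (9665.38, Quenmark, 3,536 units, $869,042.72):
Code 9665.38 is under a tariff-rate quota (threshold 1,235 units). In-quota: 1,235 units at 7%; over-quota: 2,301 units at 36%.
Pro-rata value split: in-quota = $869,042.72 × 1,235/3,536 = $303,525.95; over-quota = $869,042.72 − $303,525.95 = $565,516.77.
In-quota duty = $303,525.95 × 7% = $21,246.82. Over-quota duty = $565,516.77 × 36% = $203,586.04.
Line duty = $21,246.82 + $203,586.04 = $224,832.86.
Line 4 (5506.69, Ulena, 2,537 m², $103,103.68):
Base rate for 5506.69 is 11%.
5506.69 has an FTA preferential rate, but origin Ulena is not Orar; base rate stands.
Duty = $103,103.68 × 11% = $11,341.40.
Total = $17,065.51 + $142,803.57 + $224,832.86 + $11,341.40 = $396,043.34.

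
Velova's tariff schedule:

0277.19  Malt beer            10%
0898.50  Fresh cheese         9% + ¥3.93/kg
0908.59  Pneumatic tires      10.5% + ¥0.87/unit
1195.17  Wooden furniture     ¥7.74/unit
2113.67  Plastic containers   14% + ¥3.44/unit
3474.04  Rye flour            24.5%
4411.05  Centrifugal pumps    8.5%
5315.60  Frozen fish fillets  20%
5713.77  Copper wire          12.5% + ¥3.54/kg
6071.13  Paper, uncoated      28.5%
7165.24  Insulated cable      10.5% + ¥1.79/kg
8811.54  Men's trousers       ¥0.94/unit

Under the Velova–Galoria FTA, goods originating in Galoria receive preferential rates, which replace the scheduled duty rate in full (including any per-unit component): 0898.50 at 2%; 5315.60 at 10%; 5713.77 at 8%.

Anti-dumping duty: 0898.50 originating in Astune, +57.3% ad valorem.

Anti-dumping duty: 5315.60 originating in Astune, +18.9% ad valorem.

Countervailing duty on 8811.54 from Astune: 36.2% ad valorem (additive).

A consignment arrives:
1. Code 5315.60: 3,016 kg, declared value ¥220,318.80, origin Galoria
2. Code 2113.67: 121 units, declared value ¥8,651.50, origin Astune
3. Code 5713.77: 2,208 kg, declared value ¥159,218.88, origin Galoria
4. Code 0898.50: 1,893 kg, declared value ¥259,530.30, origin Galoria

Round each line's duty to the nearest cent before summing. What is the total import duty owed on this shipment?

Line 1 (5315.60, Galoria, 3,016 kg, ¥220,318.80):
Base rate for 5315.60 is 20%.
Origin Galoria qualifies under the Velova–Galoria agreement and 5315.60 is covered: preferential rate 10% applies instead.
The additional-duty order on 5315.60 targets Astune, not Galoria; it does not apply.
Duty = ¥220,318.80 × 10% = ¥22,031.88.
Line 2 (2113.67, Astune, 121 units, ¥8,651.50):
Base rate for 2113.67 is 14% + ¥3.44/unit.
Duty = ¥8,651.50 × 14% + 121 × ¥3.44 = ¥1,627.45.
Line 3 (5713.77, Galoria, 2,208 kg, ¥159,218.88):
Base rate for 5713.77 is 12.5% + ¥3.54/kg.
Origin Galoria qualifies under the Velova–Galoria agreement and 5713.77 is covered: preferential rate 8% applies instead.
Duty = ¥159,218.88 × 8% = ¥12,737.51.
Line 4 (0898.50, Galoria, 1,893 kg, ¥259,530.30):
Base rate for 0898.50 is 9% + ¥3.93/kg.
Origin Galoria qualifies under the Velova–Galoria agreement and 0898.50 is covered: preferential rate 2% applies instead.
The additional-duty order on 0898.50 targets Astune, not Galoria; it does not apply.
Duty = ¥259,530.30 × 2% = ¥5,190.61.
Total = ¥22,031.88 + ¥1,627.45 + ¥12,737.51 + ¥5,190.61 = ¥41,587.45.

¥41,587.45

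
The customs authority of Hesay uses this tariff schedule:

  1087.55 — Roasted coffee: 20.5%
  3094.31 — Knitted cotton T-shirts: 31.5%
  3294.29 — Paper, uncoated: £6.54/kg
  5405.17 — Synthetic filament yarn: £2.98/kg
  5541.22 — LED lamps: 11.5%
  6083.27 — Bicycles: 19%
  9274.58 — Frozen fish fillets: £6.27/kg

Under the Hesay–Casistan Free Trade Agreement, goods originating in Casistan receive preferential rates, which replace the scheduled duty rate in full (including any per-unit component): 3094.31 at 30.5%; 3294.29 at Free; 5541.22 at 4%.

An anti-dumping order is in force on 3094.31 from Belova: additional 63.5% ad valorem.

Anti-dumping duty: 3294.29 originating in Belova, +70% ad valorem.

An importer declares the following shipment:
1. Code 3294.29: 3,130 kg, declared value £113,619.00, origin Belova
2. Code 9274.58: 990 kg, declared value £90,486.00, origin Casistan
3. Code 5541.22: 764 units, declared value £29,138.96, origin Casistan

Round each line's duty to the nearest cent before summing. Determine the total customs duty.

£107,376.36

Line 1 (3294.29, Belova, 3,130 kg, £113,619.00):
Base rate for 3294.29 is £6.54/kg.
3294.29 has an FTA preferential rate, but origin Belova is not Casistan; base rate stands.
Additional duty on 3294.29 from Belova: +70% ad valorem. Applied ad valorem rate = 70%.
Duty = £113,619.00 × 70% + 3,130 × £6.54 = £100,003.50.
Line 2 (9274.58, Casistan, 990 kg, £90,486.00):
Base rate for 9274.58 is £6.27/kg.
Origin Casistan is the FTA partner but 9274.58 is not on the preference list; base rate stands.
Duty = 990 × £6.27 = £6,207.30.
Line 3 (5541.22, Casistan, 764 units, £29,138.96):
Base rate for 5541.22 is 11.5%.
Origin Casistan qualifies under the Hesay–Casistan agreement and 5541.22 is covered: preferential rate 4% applies instead.
Duty = £29,138.96 × 4% = £1,165.56.
Total = £100,003.50 + £6,207.30 + £1,165.56 = £107,376.36.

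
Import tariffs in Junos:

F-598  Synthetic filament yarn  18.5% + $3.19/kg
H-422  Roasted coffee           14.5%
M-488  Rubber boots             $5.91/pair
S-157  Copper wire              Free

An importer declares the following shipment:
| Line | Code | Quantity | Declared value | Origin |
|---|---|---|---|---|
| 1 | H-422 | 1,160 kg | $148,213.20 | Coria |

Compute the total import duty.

Line 1 (H-422, Coria, 1,160 kg, $148,213.20):
Base rate for H-422 is 14.5%.
Duty = $148,213.20 × 14.5% = $21,490.91.

$21,490.91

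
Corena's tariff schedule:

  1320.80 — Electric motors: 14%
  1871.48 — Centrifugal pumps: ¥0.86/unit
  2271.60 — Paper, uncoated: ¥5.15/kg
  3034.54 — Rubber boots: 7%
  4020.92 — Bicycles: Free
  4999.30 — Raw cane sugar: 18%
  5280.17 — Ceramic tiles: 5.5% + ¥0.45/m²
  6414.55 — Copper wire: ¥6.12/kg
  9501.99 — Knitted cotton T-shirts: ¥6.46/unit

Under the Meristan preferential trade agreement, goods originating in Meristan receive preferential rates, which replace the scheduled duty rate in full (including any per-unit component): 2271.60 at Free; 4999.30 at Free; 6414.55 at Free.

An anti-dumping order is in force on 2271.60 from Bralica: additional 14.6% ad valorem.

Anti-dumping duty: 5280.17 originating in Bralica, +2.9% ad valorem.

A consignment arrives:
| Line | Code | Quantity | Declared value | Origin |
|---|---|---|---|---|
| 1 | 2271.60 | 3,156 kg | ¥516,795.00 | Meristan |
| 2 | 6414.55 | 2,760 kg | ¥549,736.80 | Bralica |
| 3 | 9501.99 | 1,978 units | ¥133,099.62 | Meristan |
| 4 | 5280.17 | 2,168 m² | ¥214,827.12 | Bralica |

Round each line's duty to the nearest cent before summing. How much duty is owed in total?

¥48,690.16

Line 1 (2271.60, Meristan, 3,156 kg, ¥516,795.00):
Base rate for 2271.60 is ¥5.15/kg.
Origin Meristan qualifies under the Corena–Meristan agreement and 2271.60 is covered: preferential rate Free applies instead.
The additional-duty order on 2271.60 targets Bralica, not Meristan; it does not apply.
Duty = ¥516,795.00 × 0% = ¥0.00.
Line 2 (6414.55, Bralica, 2,760 kg, ¥549,736.80):
Base rate for 6414.55 is ¥6.12/kg.
6414.55 has an FTA preferential rate, but origin Bralica is not Meristan; base rate stands.
Duty = 2,760 × ¥6.12 = ¥16,891.20.
Line 3 (9501.99, Meristan, 1,978 units, ¥133,099.62):
Base rate for 9501.99 is ¥6.46/unit.
Origin Meristan is the FTA partner but 9501.99 is not on the preference list; base rate stands.
Duty = 1,978 × ¥6.46 = ¥12,777.88.
Line 4 (5280.17, Bralica, 2,168 m², ¥214,827.12):
Base rate for 5280.17 is 5.5% + ¥0.45/m².
Additional duty on 5280.17 from Bralica: +2.9%. Applied ad valorem rate: 5.5% + 2.9% = 8.4%.
Duty = ¥214,827.12 × 8.4% + 2,168 × ¥0.45 = ¥19,021.08.
Total = ¥0.00 + ¥16,891.20 + ¥12,777.88 + ¥19,021.08 = ¥48,690.16.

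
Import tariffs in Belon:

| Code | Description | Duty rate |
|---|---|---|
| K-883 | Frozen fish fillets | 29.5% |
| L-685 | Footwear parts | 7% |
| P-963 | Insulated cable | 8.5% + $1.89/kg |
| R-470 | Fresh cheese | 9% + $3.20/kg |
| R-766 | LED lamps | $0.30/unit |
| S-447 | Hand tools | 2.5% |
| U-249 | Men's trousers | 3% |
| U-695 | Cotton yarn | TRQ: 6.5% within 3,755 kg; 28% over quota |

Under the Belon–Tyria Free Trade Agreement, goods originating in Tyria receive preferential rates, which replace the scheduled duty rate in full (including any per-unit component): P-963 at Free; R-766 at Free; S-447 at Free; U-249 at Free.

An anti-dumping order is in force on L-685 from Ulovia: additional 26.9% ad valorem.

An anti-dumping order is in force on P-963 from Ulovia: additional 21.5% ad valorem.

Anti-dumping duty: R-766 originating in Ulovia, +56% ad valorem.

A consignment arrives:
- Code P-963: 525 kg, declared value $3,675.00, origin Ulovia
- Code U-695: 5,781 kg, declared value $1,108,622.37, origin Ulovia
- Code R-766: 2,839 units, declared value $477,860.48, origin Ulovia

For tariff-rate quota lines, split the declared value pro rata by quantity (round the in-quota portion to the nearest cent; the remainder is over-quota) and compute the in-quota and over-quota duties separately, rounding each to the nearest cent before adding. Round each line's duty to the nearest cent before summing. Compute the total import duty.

Line 1 (P-963, Ulovia, 525 kg, $3,675.00):
Base rate for P-963 is 8.5% + $1.89/kg.
P-963 has an FTA preferential rate, but origin Ulovia is not Tyria; base rate stands.
Additional duty on P-963 from Ulovia: +21.5%. Applied ad valorem rate: 8.5% + 21.5% = 30%.
Duty = $3,675.00 × 30% + 525 × $1.89 = $2,094.75.
Line 2 (U-695, Ulovia, 5,781 kg, $1,108,622.37):
Code U-695 is under a tariff-rate quota (threshold 3,755 kg). In-quota: 3,755 kg at 6.5%; over-quota: 2,026 kg at 28%.
Pro-rata value split: in-quota = $1,108,622.37 × 3,755/5,781 = $720,096.35; over-quota = $1,108,622.37 − $720,096.35 = $388,526.02.
In-quota duty = $720,096.35 × 6.5% = $46,806.26. Over-quota duty = $388,526.02 × 28% = $108,787.29.
Line duty = $46,806.26 + $108,787.29 = $155,593.55.
Line 3 (R-766, Ulovia, 2,839 units, $477,860.48):
Base rate for R-766 is $0.30/unit.
R-766 has an FTA preferential rate, but origin Ulovia is not Tyria; base rate stands.
Additional duty on R-766 from Ulovia: +56% ad valorem. Applied ad valorem rate = 56%.
Duty = $477,860.48 × 56% + 2,839 × $0.30 = $268,453.57.
Total = $2,094.75 + $155,593.55 + $268,453.57 = $426,141.87.

$426,141.87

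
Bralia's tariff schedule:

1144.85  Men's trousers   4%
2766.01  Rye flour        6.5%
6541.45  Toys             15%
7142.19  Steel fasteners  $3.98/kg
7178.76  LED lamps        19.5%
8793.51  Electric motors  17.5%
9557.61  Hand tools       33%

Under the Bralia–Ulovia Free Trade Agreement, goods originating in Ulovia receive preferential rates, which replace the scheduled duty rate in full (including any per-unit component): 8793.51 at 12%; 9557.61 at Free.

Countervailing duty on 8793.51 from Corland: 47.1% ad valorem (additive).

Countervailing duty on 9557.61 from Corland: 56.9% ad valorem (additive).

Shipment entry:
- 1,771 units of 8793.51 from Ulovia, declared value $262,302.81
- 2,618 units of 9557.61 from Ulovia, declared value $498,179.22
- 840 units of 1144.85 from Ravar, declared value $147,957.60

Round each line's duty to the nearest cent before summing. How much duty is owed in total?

$37,394.64

Line 1 (8793.51, Ulovia, 1,771 units, $262,302.81):
Base rate for 8793.51 is 17.5%.
Origin Ulovia qualifies under the Bralia–Ulovia agreement and 8793.51 is covered: preferential rate 12% applies instead.
The additional-duty order on 8793.51 targets Corland, not Ulovia; it does not apply.
Duty = $262,302.81 × 12% = $31,476.34.
Line 2 (9557.61, Ulovia, 2,618 units, $498,179.22):
Base rate for 9557.61 is 33%.
Origin Ulovia qualifies under the Bralia–Ulovia agreement and 9557.61 is covered: preferential rate Free applies instead.
The additional-duty order on 9557.61 targets Corland, not Ulovia; it does not apply.
Duty = $498,179.22 × 0% = $0.00.
Line 3 (1144.85, Ravar, 840 units, $147,957.60):
Base rate for 1144.85 is 4%.
Duty = $147,957.60 × 4% = $5,918.30.
Total = $31,476.34 + $0.00 + $5,918.30 = $37,394.64.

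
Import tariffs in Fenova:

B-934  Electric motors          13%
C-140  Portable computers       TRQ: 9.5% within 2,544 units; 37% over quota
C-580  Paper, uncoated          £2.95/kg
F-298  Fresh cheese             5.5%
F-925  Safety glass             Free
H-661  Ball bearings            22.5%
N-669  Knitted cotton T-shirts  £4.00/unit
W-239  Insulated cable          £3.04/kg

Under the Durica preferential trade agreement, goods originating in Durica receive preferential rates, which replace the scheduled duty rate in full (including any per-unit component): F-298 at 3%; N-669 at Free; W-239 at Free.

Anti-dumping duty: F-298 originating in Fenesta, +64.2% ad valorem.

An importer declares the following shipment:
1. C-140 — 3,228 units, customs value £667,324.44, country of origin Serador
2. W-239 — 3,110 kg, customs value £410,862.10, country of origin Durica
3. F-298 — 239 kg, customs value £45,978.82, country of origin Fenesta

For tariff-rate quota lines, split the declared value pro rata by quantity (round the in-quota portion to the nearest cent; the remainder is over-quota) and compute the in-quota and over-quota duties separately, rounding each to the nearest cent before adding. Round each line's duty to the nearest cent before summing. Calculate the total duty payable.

£134,328.98

Line 1 (C-140, Serador, 3,228 units, £667,324.44):
Code C-140 is under a tariff-rate quota (threshold 2,544 units). In-quota: 2,544 units at 9.5%; over-quota: 684 units at 37%.
Pro-rata value split: in-quota = £667,324.44 × 2,544/3,228 = £525,921.12; over-quota = £667,324.44 − £525,921.12 = £141,403.32.
In-quota duty = £525,921.12 × 9.5% = £49,962.51. Over-quota duty = £141,403.32 × 37% = £52,319.23.
Line duty = £49,962.51 + £52,319.23 = £102,281.74.
Line 2 (W-239, Durica, 3,110 kg, £410,862.10):
Base rate for W-239 is £3.04/kg.
Origin Durica qualifies under the Fenova–Durica agreement and W-239 is covered: preferential rate Free applies instead.
Duty = £410,862.10 × 0% = £0.00.
Line 3 (F-298, Fenesta, 239 kg, £45,978.82):
Base rate for F-298 is 5.5%.
F-298 has an FTA preferential rate, but origin Fenesta is not Durica; base rate stands.
Additional duty on F-298 from Fenesta: +64.2%. Applied ad valorem rate: 5.5% + 64.2% = 69.7%.
Duty = £45,978.82 × 69.7% = £32,047.24.
Total = £102,281.74 + £0.00 + £32,047.24 = £134,328.98.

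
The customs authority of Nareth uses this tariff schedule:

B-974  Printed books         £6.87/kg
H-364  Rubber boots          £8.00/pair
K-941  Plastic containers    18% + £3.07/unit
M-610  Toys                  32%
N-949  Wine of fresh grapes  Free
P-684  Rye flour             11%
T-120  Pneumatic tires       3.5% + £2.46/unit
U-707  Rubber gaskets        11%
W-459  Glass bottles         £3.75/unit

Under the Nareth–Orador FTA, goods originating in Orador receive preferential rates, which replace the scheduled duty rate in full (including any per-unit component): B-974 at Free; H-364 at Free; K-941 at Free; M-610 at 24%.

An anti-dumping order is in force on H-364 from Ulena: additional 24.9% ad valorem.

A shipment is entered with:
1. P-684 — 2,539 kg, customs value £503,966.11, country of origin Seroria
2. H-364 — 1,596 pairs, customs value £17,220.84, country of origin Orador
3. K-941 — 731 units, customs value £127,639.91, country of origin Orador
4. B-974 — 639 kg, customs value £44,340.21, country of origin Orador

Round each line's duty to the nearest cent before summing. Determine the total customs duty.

£55,436.27

Line 1 (P-684, Seroria, 2,539 kg, £503,966.11):
Base rate for P-684 is 11%.
Duty = £503,966.11 × 11% = £55,436.27.
Line 2 (H-364, Orador, 1,596 pairs, £17,220.84):
Base rate for H-364 is £8.00/pair.
Origin Orador qualifies under the Nareth–Orador agreement and H-364 is covered: preferential rate Free applies instead.
The additional-duty order on H-364 targets Ulena, not Orador; it does not apply.
Duty = £17,220.84 × 0% = £0.00.
Line 3 (K-941, Orador, 731 units, £127,639.91):
Base rate for K-941 is 18% + £3.07/unit.
Origin Orador qualifies under the Nareth–Orador agreement and K-941 is covered: preferential rate Free applies instead.
Duty = £127,639.91 × 0% = £0.00.
Line 4 (B-974, Orador, 639 kg, £44,340.21):
Base rate for B-974 is £6.87/kg.
Origin Orador qualifies under the Nareth–Orador agreement and B-974 is covered: preferential rate Free applies instead.
Duty = £44,340.21 × 0% = £0.00.
Total = £55,436.27 + £0.00 + £0.00 + £0.00 = £55,436.27.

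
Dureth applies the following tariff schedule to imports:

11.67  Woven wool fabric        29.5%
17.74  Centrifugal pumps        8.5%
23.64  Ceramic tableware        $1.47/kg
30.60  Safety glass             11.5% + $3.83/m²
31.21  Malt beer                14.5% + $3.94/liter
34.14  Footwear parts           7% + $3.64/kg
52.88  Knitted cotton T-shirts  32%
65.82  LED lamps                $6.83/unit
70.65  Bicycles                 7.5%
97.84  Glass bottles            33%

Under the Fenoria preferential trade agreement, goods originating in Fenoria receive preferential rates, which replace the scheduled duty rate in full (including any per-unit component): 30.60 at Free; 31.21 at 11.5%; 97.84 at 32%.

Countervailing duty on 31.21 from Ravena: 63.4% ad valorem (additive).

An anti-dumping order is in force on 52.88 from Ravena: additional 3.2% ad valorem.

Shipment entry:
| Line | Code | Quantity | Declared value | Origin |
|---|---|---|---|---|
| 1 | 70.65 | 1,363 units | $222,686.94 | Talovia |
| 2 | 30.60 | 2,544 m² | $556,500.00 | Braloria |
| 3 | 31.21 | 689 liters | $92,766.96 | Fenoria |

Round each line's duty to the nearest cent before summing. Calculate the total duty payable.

Line 1 (70.65, Talovia, 1,363 units, $222,686.94):
Base rate for 70.65 is 7.5%.
Duty = $222,686.94 × 7.5% = $16,701.52.
Line 2 (30.60, Braloria, 2,544 m², $556,500.00):
Base rate for 30.60 is 11.5% + $3.83/m².
30.60 has an FTA preferential rate, but origin Braloria is not Fenoria; base rate stands.
Duty = $556,500.00 × 11.5% + 2,544 × $3.83 = $73,741.02.
Line 3 (31.21, Fenoria, 689 liters, $92,766.96):
Base rate for 31.21 is 14.5% + $3.94/liter.
Origin Fenoria qualifies under the Dureth–Fenoria agreement and 31.21 is covered: preferential rate 11.5% applies instead.
The additional-duty order on 31.21 targets Ravena, not Fenoria; it does not apply.
Duty = $92,766.96 × 11.5% = $10,668.20.
Total = $16,701.52 + $73,741.02 + $10,668.20 = $101,110.74.

$101,110.74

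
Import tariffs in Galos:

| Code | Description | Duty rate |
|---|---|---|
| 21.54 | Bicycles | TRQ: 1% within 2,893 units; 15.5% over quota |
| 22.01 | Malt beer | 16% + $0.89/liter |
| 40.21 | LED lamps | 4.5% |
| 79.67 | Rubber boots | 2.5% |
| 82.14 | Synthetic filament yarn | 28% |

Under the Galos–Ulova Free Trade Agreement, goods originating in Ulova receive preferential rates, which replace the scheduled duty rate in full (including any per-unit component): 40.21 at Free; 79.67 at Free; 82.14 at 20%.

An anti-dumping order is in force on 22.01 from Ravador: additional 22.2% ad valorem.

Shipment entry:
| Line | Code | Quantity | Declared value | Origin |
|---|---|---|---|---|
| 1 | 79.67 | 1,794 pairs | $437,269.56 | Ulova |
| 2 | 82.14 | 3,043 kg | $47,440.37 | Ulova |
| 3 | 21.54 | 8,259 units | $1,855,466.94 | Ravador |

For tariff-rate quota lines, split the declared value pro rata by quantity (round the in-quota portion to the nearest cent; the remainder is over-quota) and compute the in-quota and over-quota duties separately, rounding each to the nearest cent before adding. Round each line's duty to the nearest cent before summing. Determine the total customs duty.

$202,843.94

Line 1 (79.67, Ulova, 1,794 pairs, $437,269.56):
Base rate for 79.67 is 2.5%.
Origin Ulova qualifies under the Galos–Ulova agreement and 79.67 is covered: preferential rate Free applies instead.
Duty = $437,269.56 × 0% = $0.00.
Line 2 (82.14, Ulova, 3,043 kg, $47,440.37):
Base rate for 82.14 is 28%.
Origin Ulova qualifies under the Galos–Ulova agreement and 82.14 is covered: preferential rate 20% applies instead.
Duty = $47,440.37 × 20% = $9,488.07.
Line 3 (21.54, Ravador, 8,259 units, $1,855,466.94):
Code 21.54 is under a tariff-rate quota (threshold 2,893 units). In-quota: 2,893 units at 1%; over-quota: 5,366 units at 15.5%.
Pro-rata value split: in-quota = $1,855,466.94 × 2,893/8,259 = $649,941.38; over-quota = $1,855,466.94 − $649,941.38 = $1,205,525.56.
In-quota duty = $649,941.38 × 1% = $6,499.41. Over-quota duty = $1,205,525.56 × 15.5% = $186,856.46.
Line duty = $6,499.41 + $186,856.46 = $193,355.87.
Total = $0.00 + $9,488.07 + $193,355.87 = $202,843.94.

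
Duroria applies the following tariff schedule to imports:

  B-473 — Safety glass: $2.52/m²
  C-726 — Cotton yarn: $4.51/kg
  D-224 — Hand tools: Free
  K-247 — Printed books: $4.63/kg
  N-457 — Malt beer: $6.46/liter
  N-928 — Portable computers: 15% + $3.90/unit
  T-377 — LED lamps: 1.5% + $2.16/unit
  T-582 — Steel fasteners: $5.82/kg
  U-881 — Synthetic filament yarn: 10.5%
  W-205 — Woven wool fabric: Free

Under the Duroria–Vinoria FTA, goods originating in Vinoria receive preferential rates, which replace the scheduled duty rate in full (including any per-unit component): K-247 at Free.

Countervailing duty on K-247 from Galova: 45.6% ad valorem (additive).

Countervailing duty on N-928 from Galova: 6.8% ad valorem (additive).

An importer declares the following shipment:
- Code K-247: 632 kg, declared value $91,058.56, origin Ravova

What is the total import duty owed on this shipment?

Line 1 (K-247, Ravova, 632 kg, $91,058.56):
Base rate for K-247 is $4.63/kg.
K-247 has an FTA preferential rate, but origin Ravova is not Vinoria; base rate stands.
The additional-duty order on K-247 targets Galova, not Ravova; it does not apply.
Duty = 632 × $4.63 = $2,926.16.

$2,926.16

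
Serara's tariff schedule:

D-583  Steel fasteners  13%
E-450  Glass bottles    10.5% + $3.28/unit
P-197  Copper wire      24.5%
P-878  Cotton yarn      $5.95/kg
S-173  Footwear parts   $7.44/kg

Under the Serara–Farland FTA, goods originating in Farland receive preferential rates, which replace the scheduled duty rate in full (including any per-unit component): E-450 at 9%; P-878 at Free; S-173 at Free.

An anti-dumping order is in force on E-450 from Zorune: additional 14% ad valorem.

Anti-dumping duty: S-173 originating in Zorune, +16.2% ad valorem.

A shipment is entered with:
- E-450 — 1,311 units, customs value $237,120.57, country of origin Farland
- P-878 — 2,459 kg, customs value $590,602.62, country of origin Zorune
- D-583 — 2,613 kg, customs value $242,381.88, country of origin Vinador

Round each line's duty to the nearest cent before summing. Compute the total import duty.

$67,481.54

Line 1 (E-450, Farland, 1,311 units, $237,120.57):
Base rate for E-450 is 10.5% + $3.28/unit.
Origin Farland qualifies under the Serara–Farland agreement and E-450 is covered: preferential rate 9% applies instead.
The additional-duty order on E-450 targets Zorune, not Farland; it does not apply.
Duty = $237,120.57 × 9% = $21,340.85.
Line 2 (P-878, Zorune, 2,459 kg, $590,602.62):
Base rate for P-878 is $5.95/kg.
P-878 has an FTA preferential rate, but origin Zorune is not Farland; base rate stands.
Duty = 2,459 × $5.95 = $14,631.05.
Line 3 (D-583, Vinador, 2,613 kg, $242,381.88):
Base rate for D-583 is 13%.
Duty = $242,381.88 × 13% = $31,509.64.
Total = $21,340.85 + $14,631.05 + $31,509.64 = $67,481.54.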